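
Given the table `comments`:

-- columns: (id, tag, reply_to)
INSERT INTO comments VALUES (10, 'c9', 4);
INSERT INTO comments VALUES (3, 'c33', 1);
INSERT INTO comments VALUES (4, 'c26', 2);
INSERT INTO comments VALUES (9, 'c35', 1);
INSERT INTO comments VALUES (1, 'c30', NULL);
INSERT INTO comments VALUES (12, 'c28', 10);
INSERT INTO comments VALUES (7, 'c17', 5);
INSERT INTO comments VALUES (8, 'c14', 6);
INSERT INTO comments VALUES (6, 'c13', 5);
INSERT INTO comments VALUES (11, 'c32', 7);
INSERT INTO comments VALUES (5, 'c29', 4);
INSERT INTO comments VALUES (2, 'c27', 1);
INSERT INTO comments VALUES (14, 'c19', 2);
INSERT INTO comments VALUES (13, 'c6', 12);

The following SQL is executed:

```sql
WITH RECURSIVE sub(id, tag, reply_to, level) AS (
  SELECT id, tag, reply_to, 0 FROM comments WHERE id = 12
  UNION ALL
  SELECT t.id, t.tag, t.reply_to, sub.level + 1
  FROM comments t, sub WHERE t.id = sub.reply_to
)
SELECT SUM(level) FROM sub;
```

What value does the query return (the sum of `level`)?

Base: id=12 (c28), reply_to=10, level 0.
Iteration 1: join on id=10 -> c9 (id 10, reply_to=4, level 1).
Iteration 2: join on id=4 -> c26 (id 4, reply_to=2, level 2).
Iteration 3: join on id=2 -> c27 (id 2, reply_to=1, level 3).
Iteration 4: join on id=1 -> c30 (id 1, reply_to=NULL, level 4).
Iteration 5: reply_to is NULL; no match; recursion stops.
SUM(level) = 0 + 1 + 2 + 3 + 4 = 10.

10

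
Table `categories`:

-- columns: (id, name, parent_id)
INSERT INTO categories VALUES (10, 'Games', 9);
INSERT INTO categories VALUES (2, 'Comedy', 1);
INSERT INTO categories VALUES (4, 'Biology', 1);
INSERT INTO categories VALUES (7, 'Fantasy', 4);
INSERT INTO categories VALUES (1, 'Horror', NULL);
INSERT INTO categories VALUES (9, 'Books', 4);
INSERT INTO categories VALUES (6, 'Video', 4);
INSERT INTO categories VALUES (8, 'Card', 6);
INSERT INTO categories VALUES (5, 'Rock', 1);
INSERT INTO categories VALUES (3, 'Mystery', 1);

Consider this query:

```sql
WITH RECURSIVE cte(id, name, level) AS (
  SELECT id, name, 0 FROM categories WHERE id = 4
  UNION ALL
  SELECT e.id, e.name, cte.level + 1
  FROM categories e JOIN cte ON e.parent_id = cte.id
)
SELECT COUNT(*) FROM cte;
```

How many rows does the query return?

Base: id=4 (Biology) at level 0.
Iteration 1: rows with parent_id in {4} -> Video (id 6, level 1), Fantasy (id 7, level 1), Books (id 9, level 1).
Iteration 2: rows with parent_id in {6,7,9} -> Card (id 8, level 2), Games (id 10, level 2).
Iteration 3: no rows with parent_id in {8,10}; recursion stops.
Total rows emitted: 6.

6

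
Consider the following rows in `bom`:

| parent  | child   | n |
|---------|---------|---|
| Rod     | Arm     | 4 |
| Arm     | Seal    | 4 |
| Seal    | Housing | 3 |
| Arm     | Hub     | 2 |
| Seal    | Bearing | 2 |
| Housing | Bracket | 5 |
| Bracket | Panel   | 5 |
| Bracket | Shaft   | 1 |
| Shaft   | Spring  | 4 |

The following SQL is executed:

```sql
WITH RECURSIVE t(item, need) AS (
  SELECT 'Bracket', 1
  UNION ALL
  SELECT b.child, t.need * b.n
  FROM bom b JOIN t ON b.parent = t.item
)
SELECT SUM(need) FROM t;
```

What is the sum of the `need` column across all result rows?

Base: (Bracket, need=1).
Iteration 1: components of {Bracket} -> Panel = 1*5 = 5, Shaft = 1*1 = 1.
Iteration 2: components of {Panel,Shaft} -> Spring = 1*4 = 4.
Iteration 3: no further components; recursion stops.
SUM(need) = 1 + 5 + 1 + 4 = 11.

11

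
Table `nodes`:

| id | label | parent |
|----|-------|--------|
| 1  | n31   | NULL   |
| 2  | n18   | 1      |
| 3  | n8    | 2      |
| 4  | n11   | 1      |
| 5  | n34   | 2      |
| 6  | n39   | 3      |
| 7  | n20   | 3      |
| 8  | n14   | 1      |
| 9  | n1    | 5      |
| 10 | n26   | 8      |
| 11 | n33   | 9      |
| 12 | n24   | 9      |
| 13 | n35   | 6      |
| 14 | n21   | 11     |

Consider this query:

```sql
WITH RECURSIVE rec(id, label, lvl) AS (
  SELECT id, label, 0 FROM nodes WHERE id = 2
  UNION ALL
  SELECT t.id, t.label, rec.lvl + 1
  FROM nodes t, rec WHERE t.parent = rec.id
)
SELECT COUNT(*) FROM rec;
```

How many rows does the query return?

10

Base: id=2 (n18) at lvl 0.
Iteration 1: rows with parent in {2} -> n8 (id 3, lvl 1), n34 (id 5, lvl 1).
Iteration 2: rows with parent in {3,5} -> n39 (id 6, lvl 2), n20 (id 7, lvl 2), n1 (id 9, lvl 2).
Iteration 3: rows with parent in {6,7,9} -> n33 (id 11, lvl 3), n24 (id 12, lvl 3), n35 (id 13, lvl 3).
Iteration 4: rows with parent in {11,12,13} -> n21 (id 14, lvl 4).
Iteration 5: no rows with parent in {14}; recursion stops.
Total rows emitted: 10.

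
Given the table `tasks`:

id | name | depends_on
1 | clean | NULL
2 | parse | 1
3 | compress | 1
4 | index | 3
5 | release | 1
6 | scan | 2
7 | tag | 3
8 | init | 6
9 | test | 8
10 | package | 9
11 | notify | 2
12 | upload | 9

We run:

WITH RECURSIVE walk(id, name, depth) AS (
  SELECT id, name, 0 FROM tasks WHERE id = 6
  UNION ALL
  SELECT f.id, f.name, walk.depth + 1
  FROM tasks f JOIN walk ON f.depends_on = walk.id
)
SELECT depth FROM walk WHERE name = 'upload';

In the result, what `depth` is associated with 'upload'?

3

Base: id=6 (scan) at depth 0.
Iteration 1: rows with depends_on in {6} -> init (id 8, depth 1).
Iteration 2: rows with depends_on in {8} -> test (id 9, depth 2).
Iteration 3: rows with depends_on in {9} -> package (id 10, depth 3), upload (id 12, depth 3).
Iteration 4: no rows with depends_on in {10,12}; recursion stops.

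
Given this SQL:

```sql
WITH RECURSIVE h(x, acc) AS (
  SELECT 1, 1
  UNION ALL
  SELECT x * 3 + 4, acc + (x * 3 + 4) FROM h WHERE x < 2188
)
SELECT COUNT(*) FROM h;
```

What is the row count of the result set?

8

Base: x=1, acc=1.
Iteration 1: 1 < 2188 holds -> x = 1 * 3 + 4 = 7, acc = 1 + 7 = 8.
Iteration 2: 7 < 2188 holds -> x = 7 * 3 + 4 = 25, acc = 8 + 25 = 33.
Iteration 3: 25 < 2188 holds -> x = 25 * 3 + 4 = 79, acc = 33 + 79 = 112.
Iteration 4: 79 < 2188 holds -> x = 79 * 3 + 4 = 241, acc = 112 + 241 = 353.
Iteration 5: 241 < 2188 holds -> x = 241 * 3 + 4 = 727, acc = 353 + 727 = 1080.
Iteration 6: 727 < 2188 holds -> x = 727 * 3 + 4 = 2185, acc = 1080 + 2185 = 3265.
Iteration 7: 2185 < 2188 holds -> x = 2185 * 3 + 4 = 6559, acc = 3265 + 6559 = 9824.
Iteration 8: 6559 < 2188 fails; recursion stops.
Total rows emitted: 8.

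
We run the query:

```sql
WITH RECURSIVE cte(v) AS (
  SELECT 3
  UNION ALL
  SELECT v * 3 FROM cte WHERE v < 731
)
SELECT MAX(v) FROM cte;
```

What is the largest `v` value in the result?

2187

Base: v=3.
Iteration 1: 3 < 731 holds -> v = 3 * 3 = 9.
Iteration 2: 9 < 731 holds -> v = 9 * 3 = 27.
Iteration 3: 27 < 731 holds -> v = 27 * 3 = 81.
Iteration 4: 81 < 731 holds -> v = 81 * 3 = 243.
Iteration 5: 243 < 731 holds -> v = 243 * 3 = 729.
Iteration 6: 729 < 731 holds -> v = 729 * 3 = 2187.
Iteration 7: 2187 < 731 fails; recursion stops.
v values: 3, 9, 27, 81, 243, 729, 2187; the maximum is 2187.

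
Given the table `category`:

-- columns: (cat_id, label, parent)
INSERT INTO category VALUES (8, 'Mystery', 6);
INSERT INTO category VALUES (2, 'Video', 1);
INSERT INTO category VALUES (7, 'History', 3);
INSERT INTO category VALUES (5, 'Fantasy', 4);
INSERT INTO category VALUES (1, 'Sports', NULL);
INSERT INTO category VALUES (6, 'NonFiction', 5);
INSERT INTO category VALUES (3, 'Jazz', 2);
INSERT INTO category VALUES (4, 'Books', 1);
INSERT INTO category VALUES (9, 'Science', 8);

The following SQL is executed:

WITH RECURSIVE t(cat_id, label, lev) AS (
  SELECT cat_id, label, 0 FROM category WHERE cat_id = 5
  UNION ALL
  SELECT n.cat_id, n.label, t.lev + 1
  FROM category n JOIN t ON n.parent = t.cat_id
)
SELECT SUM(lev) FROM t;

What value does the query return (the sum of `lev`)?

Base: cat_id=5 (Fantasy) at lev 0.
Iteration 1: rows with parent in {5} -> NonFiction (id 6, lev 1).
Iteration 2: rows with parent in {6} -> Mystery (id 8, lev 2).
Iteration 3: rows with parent in {8} -> Science (id 9, lev 3).
Iteration 4: no rows with parent in {9}; recursion stops.
SUM(lev) = 0 + 1 + 2 + 3 = 6.

6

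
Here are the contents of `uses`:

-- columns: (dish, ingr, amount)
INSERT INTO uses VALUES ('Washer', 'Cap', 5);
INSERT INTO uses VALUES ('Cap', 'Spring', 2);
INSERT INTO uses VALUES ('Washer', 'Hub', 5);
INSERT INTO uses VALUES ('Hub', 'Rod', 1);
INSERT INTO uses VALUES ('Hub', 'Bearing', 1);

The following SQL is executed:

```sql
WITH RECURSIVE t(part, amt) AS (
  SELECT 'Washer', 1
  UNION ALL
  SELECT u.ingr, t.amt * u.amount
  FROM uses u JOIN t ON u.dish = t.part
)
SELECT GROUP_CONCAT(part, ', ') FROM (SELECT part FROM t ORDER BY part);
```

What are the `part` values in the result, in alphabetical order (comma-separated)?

Base: (Washer, amt=1).
Iteration 1: components of {Washer} -> Cap = 1*5 = 5, Hub = 1*5 = 5.
Iteration 2: components of {Cap,Hub} -> Bearing = 5*1 = 5, Rod = 5*1 = 5, Spring = 5*2 = 10.
Iteration 3: no further components; recursion stops.

Bearing, Cap, Hub, Rod, Spring, Washer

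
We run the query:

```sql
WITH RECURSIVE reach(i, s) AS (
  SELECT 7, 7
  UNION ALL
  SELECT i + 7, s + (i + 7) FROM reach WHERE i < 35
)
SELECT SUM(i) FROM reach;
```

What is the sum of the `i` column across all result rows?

Base: i=7, s=7.
Iteration 1: 7 < 35 holds -> i = 7 + 7 = 14, s = 7 + 14 = 21.
Iteration 2: 14 < 35 holds -> i = 14 + 7 = 21, s = 21 + 21 = 42.
Iteration 3: 21 < 35 holds -> i = 21 + 7 = 28, s = 42 + 28 = 70.
Iteration 4: 28 < 35 holds -> i = 28 + 7 = 35, s = 70 + 35 = 105.
Iteration 5: 35 < 35 fails; recursion stops.
SUM(i) = 7 + 14 + 21 + 28 + 35 = 105.

105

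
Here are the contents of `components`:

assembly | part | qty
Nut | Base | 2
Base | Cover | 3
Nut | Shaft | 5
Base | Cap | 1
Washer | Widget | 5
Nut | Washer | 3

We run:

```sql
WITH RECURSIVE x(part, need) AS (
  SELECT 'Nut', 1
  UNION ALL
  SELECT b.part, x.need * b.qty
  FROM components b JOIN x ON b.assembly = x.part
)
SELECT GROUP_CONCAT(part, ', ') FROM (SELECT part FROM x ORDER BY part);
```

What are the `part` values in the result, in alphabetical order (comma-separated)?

Base: (Nut, need=1).
Iteration 1: components of {Nut} -> Base = 1*2 = 2, Shaft = 1*5 = 5, Washer = 1*3 = 3.
Iteration 2: components of {Base,Shaft,Washer} -> Cap = 2*1 = 2, Cover = 2*3 = 6, Widget = 3*5 = 15.
Iteration 3: no further components; recursion stops.

Base, Cap, Cover, Nut, Shaft, Washer, Widget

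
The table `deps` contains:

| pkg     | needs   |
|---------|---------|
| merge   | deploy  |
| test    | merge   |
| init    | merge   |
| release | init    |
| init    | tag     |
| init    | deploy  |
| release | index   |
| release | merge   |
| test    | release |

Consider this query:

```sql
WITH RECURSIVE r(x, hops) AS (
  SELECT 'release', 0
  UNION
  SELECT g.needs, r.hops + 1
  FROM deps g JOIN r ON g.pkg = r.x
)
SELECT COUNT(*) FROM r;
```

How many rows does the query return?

Base: (release, hops=0).
Iteration 1: edges from {release} -> (index, hops=1), (init, hops=1), (merge, hops=1).
Iteration 2: edges from {index,init,merge} -> (deploy, hops=2), (merge, hops=2), (tag, hops=2). [UNION drops 1 duplicate row(s)]
Iteration 3: edges from {deploy,merge,tag} -> (deploy, hops=3).
Iteration 4: no outgoing edges from {deploy}; recursion stops.
Total rows emitted: 8.

8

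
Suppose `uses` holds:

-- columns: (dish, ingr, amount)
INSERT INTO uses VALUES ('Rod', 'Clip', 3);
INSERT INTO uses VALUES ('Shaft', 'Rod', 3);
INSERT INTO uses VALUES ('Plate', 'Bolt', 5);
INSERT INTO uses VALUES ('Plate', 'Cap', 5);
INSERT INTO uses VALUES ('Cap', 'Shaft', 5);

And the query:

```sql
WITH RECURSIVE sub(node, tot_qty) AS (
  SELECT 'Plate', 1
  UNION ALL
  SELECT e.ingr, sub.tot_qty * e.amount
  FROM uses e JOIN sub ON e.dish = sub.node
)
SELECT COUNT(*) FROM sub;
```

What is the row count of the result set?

Base: (Plate, tot_qty=1).
Iteration 1: components of {Plate} -> Bolt = 1*5 = 5, Cap = 1*5 = 5.
Iteration 2: components of {Bolt,Cap} -> Shaft = 5*5 = 25.
Iteration 3: components of {Shaft} -> Rod = 25*3 = 75.
Iteration 4: components of {Rod} -> Clip = 75*3 = 225.
Iteration 5: no further components; recursion stops.
Total rows emitted: 6.

6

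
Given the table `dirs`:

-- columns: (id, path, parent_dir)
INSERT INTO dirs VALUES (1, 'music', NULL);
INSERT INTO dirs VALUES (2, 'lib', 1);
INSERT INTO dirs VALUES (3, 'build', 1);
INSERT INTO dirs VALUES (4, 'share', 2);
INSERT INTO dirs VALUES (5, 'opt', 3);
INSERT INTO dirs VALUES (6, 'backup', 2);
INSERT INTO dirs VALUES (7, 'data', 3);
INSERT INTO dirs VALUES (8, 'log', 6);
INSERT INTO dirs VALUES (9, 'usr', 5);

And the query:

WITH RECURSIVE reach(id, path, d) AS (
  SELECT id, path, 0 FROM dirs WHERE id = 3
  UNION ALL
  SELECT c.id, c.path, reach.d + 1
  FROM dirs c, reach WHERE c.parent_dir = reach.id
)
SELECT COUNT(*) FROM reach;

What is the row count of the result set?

Base: id=3 (build) at d 0.
Iteration 1: rows with parent_dir in {3} -> opt (id 5, d 1), data (id 7, d 1).
Iteration 2: rows with parent_dir in {5,7} -> usr (id 9, d 2).
Iteration 3: no rows with parent_dir in {9}; recursion stops.
Total rows emitted: 4.

4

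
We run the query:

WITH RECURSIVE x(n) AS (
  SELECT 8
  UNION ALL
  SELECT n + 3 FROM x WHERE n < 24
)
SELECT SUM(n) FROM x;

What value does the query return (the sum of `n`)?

Base: n=8.
Iteration 1: 8 < 24 holds -> n = 8 + 3 = 11.
Iteration 2: 11 < 24 holds -> n = 11 + 3 = 14.
Iteration 3: 14 < 24 holds -> n = 14 + 3 = 17.
Iteration 4: 17 < 24 holds -> n = 17 + 3 = 20.
Iteration 5: 20 < 24 holds -> n = 20 + 3 = 23.
Iteration 6: 23 < 24 holds -> n = 23 + 3 = 26.
Iteration 7: 26 < 24 fails; recursion stops.
SUM(n) = 8 + 11 + 14 + 17 + 20 + 23 + 26 = 119.

119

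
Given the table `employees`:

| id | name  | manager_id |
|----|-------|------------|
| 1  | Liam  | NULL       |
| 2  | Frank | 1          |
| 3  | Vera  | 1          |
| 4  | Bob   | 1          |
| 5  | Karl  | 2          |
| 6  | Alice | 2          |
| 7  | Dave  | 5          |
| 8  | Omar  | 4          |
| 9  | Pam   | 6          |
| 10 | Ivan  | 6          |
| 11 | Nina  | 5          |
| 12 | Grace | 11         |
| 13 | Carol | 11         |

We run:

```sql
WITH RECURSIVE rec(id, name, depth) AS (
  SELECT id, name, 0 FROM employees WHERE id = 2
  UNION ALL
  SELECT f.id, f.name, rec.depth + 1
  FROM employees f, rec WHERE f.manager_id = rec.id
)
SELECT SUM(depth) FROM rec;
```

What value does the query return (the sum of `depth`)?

16

Base: id=2 (Frank) at depth 0.
Iteration 1: rows with manager_id in {2} -> Karl (id 5, depth 1), Alice (id 6, depth 1).
Iteration 2: rows with manager_id in {5,6} -> Dave (id 7, depth 2), Pam (id 9, depth 2), Ivan (id 10, depth 2), Nina (id 11, depth 2).
Iteration 3: rows with manager_id in {7,9,10,11} -> Grace (id 12, depth 3), Carol (id 13, depth 3).
Iteration 4: no rows with manager_id in {12,13}; recursion stops.
SUM(depth) = 0 + 1 + 1 + 2 + 2 + 2 + 2 + 3 + 3 = 16.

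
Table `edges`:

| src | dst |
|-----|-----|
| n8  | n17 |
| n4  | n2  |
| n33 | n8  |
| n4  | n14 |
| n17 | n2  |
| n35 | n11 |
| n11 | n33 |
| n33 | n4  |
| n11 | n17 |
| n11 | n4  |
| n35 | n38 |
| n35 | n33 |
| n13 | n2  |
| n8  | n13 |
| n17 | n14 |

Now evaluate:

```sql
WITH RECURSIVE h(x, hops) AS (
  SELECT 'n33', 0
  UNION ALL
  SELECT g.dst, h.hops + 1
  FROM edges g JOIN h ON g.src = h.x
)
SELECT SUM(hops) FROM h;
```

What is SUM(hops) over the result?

19

Base: (n33, hops=0).
Iteration 1: edges from {n33} -> (n4, hops=1), (n8, hops=1).
Iteration 2: edges from {n4,n8} -> (n13, hops=2), (n14, hops=2), (n17, hops=2), (n2, hops=2).
Iteration 3: edges from {n13,n14,n17,n2} -> (n14, hops=3), (n2, hops=3) x2. [UNION ALL keeps all 3 new rows, including repeats]
Iteration 4: no outgoing edges from {n14,n2}; recursion stops.
SUM(hops) = 0 + 1 + 1 + 2 + 2 + 2 + 2 + 3 + 3 + 3 = 19.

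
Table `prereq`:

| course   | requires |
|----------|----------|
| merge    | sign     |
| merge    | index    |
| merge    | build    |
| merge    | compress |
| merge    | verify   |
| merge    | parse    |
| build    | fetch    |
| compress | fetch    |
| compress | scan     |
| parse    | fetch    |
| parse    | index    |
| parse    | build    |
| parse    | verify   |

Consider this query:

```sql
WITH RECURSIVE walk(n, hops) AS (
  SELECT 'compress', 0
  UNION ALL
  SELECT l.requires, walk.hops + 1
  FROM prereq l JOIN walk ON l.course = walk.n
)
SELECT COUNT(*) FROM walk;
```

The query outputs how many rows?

Base: (compress, hops=0).
Iteration 1: edges from {compress} -> (fetch, hops=1), (scan, hops=1).
Iteration 2: no outgoing edges from {fetch,scan}; recursion stops.
Total rows emitted: 3.

3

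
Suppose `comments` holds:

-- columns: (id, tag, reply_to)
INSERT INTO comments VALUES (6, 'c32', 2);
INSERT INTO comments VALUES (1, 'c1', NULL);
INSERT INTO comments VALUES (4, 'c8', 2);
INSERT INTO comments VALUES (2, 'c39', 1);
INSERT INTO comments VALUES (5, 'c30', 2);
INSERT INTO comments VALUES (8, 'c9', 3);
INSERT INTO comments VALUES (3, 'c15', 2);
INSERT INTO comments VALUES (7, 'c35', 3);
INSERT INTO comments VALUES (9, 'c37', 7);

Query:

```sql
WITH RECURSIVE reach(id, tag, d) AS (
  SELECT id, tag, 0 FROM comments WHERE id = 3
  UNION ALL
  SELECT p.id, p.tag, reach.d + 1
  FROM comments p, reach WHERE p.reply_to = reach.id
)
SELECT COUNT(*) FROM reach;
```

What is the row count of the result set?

Base: id=3 (c15) at d 0.
Iteration 1: rows with reply_to in {3} -> c35 (id 7, d 1), c9 (id 8, d 1).
Iteration 2: rows with reply_to in {7,8} -> c37 (id 9, d 2).
Iteration 3: no rows with reply_to in {9}; recursion stops.
Total rows emitted: 4.

4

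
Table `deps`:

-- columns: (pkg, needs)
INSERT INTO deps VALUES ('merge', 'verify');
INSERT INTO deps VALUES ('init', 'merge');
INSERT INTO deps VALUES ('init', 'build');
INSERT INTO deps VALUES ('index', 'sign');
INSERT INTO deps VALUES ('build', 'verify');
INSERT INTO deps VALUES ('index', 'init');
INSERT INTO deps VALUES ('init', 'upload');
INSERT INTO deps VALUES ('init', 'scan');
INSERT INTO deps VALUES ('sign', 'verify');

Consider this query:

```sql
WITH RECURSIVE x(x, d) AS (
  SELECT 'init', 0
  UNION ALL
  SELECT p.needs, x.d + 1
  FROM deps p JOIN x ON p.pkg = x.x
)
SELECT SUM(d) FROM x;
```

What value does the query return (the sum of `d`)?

8

Base: (init, d=0).
Iteration 1: edges from {init} -> (build, d=1), (merge, d=1), (scan, d=1), (upload, d=1).
Iteration 2: edges from {build,merge,scan,upload} -> (verify, d=2) x2. [UNION ALL keeps all 2 new rows, including repeats]
Iteration 3: no outgoing edges from {verify}; recursion stops.
SUM(d) = 0 + 1 + 1 + 1 + 1 + 2 + 2 = 8.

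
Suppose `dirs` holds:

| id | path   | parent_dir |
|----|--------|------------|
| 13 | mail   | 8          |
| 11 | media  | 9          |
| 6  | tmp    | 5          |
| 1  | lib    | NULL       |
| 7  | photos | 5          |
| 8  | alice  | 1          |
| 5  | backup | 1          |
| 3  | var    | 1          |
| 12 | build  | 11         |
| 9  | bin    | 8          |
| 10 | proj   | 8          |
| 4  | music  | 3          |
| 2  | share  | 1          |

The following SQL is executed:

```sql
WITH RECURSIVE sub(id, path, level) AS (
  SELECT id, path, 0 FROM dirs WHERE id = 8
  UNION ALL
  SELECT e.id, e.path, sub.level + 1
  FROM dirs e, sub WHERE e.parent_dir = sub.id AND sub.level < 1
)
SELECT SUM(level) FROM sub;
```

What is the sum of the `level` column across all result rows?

3

Base: id=8 (alice) at level 0.
Iteration 1: rows with parent_dir in {8} -> bin (id 9, level 1), proj (id 10, level 1), mail (id 13, level 1).
Iteration 2: level < 1 fails for all current rows; recursion stops.
SUM(level) = 0 + 1 + 1 + 1 = 3.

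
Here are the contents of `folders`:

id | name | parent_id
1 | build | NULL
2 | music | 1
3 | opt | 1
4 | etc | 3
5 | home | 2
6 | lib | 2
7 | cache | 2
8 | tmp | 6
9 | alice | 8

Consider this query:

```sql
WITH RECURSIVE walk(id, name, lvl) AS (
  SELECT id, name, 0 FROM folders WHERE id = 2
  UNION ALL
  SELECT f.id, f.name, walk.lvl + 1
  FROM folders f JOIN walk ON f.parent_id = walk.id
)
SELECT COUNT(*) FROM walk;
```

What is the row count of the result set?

Base: id=2 (music) at lvl 0.
Iteration 1: rows with parent_id in {2} -> home (id 5, lvl 1), lib (id 6, lvl 1), cache (id 7, lvl 1).
Iteration 2: rows with parent_id in {5,6,7} -> tmp (id 8, lvl 2).
Iteration 3: rows with parent_id in {8} -> alice (id 9, lvl 3).
Iteration 4: no rows with parent_id in {9}; recursion stops.
Total rows emitted: 6.

6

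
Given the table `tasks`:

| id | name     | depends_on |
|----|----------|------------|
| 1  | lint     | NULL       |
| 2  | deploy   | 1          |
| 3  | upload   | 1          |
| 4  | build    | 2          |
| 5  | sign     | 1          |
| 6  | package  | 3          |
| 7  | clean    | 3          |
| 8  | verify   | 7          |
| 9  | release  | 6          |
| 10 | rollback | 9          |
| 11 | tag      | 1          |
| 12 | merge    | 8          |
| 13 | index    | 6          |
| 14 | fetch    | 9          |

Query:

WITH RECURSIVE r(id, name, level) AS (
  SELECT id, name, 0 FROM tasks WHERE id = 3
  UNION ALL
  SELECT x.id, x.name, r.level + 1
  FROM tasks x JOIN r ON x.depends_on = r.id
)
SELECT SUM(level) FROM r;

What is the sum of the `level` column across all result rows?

17

Base: id=3 (upload) at level 0.
Iteration 1: rows with depends_on in {3} -> package (id 6, level 1), clean (id 7, level 1).
Iteration 2: rows with depends_on in {6,7} -> verify (id 8, level 2), release (id 9, level 2), index (id 13, level 2).
Iteration 3: rows with depends_on in {8,9,13} -> rollback (id 10, level 3), merge (id 12, level 3), fetch (id 14, level 3).
Iteration 4: no rows with depends_on in {10,12,14}; recursion stops.
SUM(level) = 0 + 1 + 1 + 2 + 2 + 2 + 3 + 3 + 3 = 17.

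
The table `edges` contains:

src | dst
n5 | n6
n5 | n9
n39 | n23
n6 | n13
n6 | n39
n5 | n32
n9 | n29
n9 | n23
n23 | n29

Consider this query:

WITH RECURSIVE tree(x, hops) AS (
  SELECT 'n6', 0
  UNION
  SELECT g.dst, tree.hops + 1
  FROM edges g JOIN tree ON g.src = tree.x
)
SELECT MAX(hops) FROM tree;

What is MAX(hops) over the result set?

3

Base: (n6, hops=0).
Iteration 1: edges from {n6} -> (n13, hops=1), (n39, hops=1).
Iteration 2: edges from {n13,n39} -> (n23, hops=2).
Iteration 3: edges from {n23} -> (n29, hops=3).
Iteration 4: no outgoing edges from {n29}; recursion stops.
hops values: 0, 1, 1, 2, 3; the maximum is 3.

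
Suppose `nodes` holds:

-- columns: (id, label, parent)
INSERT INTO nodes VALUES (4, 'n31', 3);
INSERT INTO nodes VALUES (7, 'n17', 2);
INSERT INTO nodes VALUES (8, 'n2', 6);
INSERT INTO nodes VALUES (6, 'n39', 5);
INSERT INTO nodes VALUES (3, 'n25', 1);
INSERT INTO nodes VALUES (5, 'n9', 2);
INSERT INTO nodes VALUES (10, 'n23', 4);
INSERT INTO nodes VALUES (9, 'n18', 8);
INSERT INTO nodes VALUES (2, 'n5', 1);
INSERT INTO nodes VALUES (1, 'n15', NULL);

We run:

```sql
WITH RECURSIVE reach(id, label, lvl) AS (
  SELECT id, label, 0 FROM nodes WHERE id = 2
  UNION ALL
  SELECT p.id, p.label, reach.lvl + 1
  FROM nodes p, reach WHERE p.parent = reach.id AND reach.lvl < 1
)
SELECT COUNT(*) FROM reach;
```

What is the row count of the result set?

3

Base: id=2 (n5) at lvl 0.
Iteration 1: rows with parent in {2} -> n9 (id 5, lvl 1), n17 (id 7, lvl 1).
Iteration 2: lvl < 1 fails for all current rows; recursion stops.
Total rows emitted: 3.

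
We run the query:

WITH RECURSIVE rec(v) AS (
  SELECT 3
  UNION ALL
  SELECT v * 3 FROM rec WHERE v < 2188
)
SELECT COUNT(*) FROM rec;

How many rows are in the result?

8

Base: v=3.
Iteration 1: 3 < 2188 holds -> v = 3 * 3 = 9.
Iteration 2: 9 < 2188 holds -> v = 9 * 3 = 27.
Iteration 3: 27 < 2188 holds -> v = 27 * 3 = 81.
Iteration 4: 81 < 2188 holds -> v = 81 * 3 = 243.
Iteration 5: 243 < 2188 holds -> v = 243 * 3 = 729.
Iteration 6: 729 < 2188 holds -> v = 729 * 3 = 2187.
Iteration 7: 2187 < 2188 holds -> v = 2187 * 3 = 6561.
Iteration 8: 6561 < 2188 fails; recursion stops.
Total rows emitted: 8.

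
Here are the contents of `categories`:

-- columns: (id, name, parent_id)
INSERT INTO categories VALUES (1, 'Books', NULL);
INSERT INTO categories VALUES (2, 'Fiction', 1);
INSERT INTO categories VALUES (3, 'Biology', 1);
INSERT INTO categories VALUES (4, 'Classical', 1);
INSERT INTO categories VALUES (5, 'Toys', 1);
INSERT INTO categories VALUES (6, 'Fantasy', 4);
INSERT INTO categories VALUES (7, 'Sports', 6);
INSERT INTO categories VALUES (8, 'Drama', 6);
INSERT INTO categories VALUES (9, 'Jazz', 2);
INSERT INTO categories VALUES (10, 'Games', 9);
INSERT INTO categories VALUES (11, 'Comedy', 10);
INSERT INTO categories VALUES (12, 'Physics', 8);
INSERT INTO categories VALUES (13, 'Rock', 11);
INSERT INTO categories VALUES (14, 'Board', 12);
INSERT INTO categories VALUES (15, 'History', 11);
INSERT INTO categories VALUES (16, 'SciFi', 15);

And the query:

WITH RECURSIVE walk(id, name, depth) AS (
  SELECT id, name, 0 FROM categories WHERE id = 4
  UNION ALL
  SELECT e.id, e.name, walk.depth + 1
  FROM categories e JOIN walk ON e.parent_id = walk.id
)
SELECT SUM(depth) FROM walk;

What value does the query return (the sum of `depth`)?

12

Base: id=4 (Classical) at depth 0.
Iteration 1: rows with parent_id in {4} -> Fantasy (id 6, depth 1).
Iteration 2: rows with parent_id in {6} -> Sports (id 7, depth 2), Drama (id 8, depth 2).
Iteration 3: rows with parent_id in {7,8} -> Physics (id 12, depth 3).
Iteration 4: rows with parent_id in {12} -> Board (id 14, depth 4).
Iteration 5: no rows with parent_id in {14}; recursion stops.
SUM(depth) = 0 + 1 + 2 + 2 + 3 + 4 = 12.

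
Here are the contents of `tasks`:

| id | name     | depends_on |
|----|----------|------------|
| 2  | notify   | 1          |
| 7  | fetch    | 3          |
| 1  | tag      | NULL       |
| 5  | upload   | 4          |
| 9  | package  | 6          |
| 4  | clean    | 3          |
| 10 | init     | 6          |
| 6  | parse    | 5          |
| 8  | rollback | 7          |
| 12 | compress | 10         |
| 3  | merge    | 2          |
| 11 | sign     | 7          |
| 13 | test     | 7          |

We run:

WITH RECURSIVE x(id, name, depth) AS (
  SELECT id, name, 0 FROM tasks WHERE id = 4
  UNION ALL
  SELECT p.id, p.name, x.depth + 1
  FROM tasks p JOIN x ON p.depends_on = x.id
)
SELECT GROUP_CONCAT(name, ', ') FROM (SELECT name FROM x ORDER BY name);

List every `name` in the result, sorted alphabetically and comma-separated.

clean, compress, init, package, parse, upload

Base: id=4 (clean) at depth 0.
Iteration 1: rows with depends_on in {4} -> upload (id 5, depth 1).
Iteration 2: rows with depends_on in {5} -> parse (id 6, depth 2).
Iteration 3: rows with depends_on in {6} -> package (id 9, depth 3), init (id 10, depth 3).
Iteration 4: rows with depends_on in {9,10} -> compress (id 12, depth 4).
Iteration 5: no rows with depends_on in {12}; recursion stops.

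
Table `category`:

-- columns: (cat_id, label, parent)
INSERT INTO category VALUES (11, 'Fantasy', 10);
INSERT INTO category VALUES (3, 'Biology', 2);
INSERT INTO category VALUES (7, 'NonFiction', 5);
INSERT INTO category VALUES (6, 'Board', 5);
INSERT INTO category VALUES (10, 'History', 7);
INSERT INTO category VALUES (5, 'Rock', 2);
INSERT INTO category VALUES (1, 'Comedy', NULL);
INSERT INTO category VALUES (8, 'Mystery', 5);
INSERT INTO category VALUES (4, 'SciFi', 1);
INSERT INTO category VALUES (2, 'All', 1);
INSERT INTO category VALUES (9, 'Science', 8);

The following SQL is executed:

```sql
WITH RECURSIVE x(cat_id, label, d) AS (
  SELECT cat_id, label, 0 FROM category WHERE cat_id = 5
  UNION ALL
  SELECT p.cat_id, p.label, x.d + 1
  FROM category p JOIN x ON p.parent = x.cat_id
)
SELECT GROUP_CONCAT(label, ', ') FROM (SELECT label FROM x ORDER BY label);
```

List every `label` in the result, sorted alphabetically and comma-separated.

Base: cat_id=5 (Rock) at d 0.
Iteration 1: rows with parent in {5} -> Board (id 6, d 1), NonFiction (id 7, d 1), Mystery (id 8, d 1).
Iteration 2: rows with parent in {6,7,8} -> Science (id 9, d 2), History (id 10, d 2).
Iteration 3: rows with parent in {9,10} -> Fantasy (id 11, d 3).
Iteration 4: no rows with parent in {11}; recursion stops.

Board, Fantasy, History, Mystery, NonFiction, Rock, Science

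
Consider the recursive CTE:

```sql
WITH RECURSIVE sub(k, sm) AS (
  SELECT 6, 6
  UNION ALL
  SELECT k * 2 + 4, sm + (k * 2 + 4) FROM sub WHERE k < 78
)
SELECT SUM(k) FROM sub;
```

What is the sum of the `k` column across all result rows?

290

Base: k=6, sm=6.
Iteration 1: 6 < 78 holds -> k = 6 * 2 + 4 = 16, sm = 6 + 16 = 22.
Iteration 2: 16 < 78 holds -> k = 16 * 2 + 4 = 36, sm = 22 + 36 = 58.
Iteration 3: 36 < 78 holds -> k = 36 * 2 + 4 = 76, sm = 58 + 76 = 134.
Iteration 4: 76 < 78 holds -> k = 76 * 2 + 4 = 156, sm = 134 + 156 = 290.
Iteration 5: 156 < 78 fails; recursion stops.
SUM(k) = 6 + 16 + 36 + 76 + 156 = 290.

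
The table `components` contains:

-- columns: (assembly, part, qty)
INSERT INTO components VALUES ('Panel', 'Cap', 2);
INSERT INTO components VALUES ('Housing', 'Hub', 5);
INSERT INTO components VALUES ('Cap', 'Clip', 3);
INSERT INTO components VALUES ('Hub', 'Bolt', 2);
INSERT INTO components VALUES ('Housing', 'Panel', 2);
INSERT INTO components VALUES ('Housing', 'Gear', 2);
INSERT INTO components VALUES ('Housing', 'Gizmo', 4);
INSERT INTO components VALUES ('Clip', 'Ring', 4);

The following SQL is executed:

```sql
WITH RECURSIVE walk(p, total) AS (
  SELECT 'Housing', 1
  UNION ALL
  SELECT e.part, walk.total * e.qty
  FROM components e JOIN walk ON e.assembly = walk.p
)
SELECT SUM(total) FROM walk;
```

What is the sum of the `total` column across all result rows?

Base: (Housing, total=1).
Iteration 1: components of {Housing} -> Gear = 1*2 = 2, Gizmo = 1*4 = 4, Hub = 1*5 = 5, Panel = 1*2 = 2.
Iteration 2: components of {Gear,Gizmo,Hub,Panel} -> Bolt = 5*2 = 10, Cap = 2*2 = 4.
Iteration 3: components of {Bolt,Cap} -> Clip = 4*3 = 12.
Iteration 4: components of {Clip} -> Ring = 12*4 = 48.
Iteration 5: no further components; recursion stops.
SUM(total) = 1 + 4 + 2 + 5 + 2 + 4 + 10 + 12 + 48 = 88.

88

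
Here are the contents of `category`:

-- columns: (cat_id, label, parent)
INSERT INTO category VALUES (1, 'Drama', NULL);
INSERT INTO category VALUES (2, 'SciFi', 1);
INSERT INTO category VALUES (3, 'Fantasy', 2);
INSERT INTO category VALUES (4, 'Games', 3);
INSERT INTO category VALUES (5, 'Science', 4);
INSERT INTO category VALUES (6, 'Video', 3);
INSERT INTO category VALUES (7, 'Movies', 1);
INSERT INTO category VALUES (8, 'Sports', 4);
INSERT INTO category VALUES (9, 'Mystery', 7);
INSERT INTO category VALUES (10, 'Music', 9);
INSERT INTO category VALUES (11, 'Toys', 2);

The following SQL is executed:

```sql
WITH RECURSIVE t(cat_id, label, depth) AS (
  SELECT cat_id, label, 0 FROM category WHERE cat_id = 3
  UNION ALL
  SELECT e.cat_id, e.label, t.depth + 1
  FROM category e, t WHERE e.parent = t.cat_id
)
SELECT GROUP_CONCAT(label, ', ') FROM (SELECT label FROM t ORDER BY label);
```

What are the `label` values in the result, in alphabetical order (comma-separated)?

Base: cat_id=3 (Fantasy) at depth 0.
Iteration 1: rows with parent in {3} -> Games (id 4, depth 1), Video (id 6, depth 1).
Iteration 2: rows with parent in {4,6} -> Science (id 5, depth 2), Sports (id 8, depth 2).
Iteration 3: no rows with parent in {5,8}; recursion stops.

Fantasy, Games, Science, Sports, Video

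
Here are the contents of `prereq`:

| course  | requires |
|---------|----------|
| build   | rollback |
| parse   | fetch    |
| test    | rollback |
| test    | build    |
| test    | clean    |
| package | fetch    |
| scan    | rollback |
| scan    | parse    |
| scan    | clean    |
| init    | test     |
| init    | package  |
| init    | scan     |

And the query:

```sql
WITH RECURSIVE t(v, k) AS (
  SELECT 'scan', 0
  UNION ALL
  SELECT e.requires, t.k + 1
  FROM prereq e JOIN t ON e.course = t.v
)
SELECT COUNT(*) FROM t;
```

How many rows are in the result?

Base: (scan, k=0).
Iteration 1: edges from {scan} -> (clean, k=1), (parse, k=1), (rollback, k=1).
Iteration 2: edges from {clean,parse,rollback} -> (fetch, k=2).
Iteration 3: no outgoing edges from {fetch}; recursion stops.
Total rows emitted: 5.

5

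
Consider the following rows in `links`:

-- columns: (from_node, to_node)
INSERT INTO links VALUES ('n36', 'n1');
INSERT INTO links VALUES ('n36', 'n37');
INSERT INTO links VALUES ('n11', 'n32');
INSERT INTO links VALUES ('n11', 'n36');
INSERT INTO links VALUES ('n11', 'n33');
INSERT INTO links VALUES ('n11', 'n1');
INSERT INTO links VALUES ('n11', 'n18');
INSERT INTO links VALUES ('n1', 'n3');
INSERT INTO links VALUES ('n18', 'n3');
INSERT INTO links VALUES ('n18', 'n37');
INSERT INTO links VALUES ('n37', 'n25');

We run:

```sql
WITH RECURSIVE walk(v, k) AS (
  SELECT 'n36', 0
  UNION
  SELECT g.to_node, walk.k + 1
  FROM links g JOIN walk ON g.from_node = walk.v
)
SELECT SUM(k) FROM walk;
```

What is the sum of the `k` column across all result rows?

6

Base: (n36, k=0).
Iteration 1: edges from {n36} -> (n1, k=1), (n37, k=1).
Iteration 2: edges from {n1,n37} -> (n25, k=2), (n3, k=2).
Iteration 3: no outgoing edges from {n25,n3}; recursion stops.
SUM(k) = 0 + 1 + 1 + 2 + 2 = 6.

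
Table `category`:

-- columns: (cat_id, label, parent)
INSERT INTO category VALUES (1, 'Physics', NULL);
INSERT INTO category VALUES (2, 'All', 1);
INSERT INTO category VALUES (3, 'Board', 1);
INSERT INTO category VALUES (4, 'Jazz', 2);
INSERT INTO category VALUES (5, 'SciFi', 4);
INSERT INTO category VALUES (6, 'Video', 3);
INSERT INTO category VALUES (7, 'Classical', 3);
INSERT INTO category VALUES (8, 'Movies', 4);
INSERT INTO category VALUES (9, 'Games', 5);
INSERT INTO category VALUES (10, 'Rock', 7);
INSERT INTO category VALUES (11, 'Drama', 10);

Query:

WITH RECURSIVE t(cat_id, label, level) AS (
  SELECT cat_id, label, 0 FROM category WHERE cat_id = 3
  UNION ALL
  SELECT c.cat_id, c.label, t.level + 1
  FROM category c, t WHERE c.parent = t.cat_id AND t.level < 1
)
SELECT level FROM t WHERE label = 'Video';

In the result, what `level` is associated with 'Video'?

1

Base: cat_id=3 (Board) at level 0.
Iteration 1: rows with parent in {3} -> Video (id 6, level 1), Classical (id 7, level 1).
Iteration 2: level < 1 fails for all current rows; recursion stops.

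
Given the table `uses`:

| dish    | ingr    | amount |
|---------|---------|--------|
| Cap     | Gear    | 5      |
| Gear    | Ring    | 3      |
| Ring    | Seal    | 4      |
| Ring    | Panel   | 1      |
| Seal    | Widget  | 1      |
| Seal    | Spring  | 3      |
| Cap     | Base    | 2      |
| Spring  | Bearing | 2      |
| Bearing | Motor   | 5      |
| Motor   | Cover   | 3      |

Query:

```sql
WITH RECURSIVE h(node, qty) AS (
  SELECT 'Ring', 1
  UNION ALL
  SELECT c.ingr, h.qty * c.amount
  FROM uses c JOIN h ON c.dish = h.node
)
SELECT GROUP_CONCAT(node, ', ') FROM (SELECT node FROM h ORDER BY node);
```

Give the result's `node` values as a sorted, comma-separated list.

Base: (Ring, qty=1).
Iteration 1: components of {Ring} -> Panel = 1*1 = 1, Seal = 1*4 = 4.
Iteration 2: components of {Panel,Seal} -> Spring = 4*3 = 12, Widget = 4*1 = 4.
Iteration 3: components of {Spring,Widget} -> Bearing = 12*2 = 24.
Iteration 4: components of {Bearing} -> Motor = 24*5 = 120.
Iteration 5: components of {Motor} -> Cover = 120*3 = 360.
Iteration 6: no further components; recursion stops.

Bearing, Cover, Motor, Panel, Ring, Seal, Spring, Widget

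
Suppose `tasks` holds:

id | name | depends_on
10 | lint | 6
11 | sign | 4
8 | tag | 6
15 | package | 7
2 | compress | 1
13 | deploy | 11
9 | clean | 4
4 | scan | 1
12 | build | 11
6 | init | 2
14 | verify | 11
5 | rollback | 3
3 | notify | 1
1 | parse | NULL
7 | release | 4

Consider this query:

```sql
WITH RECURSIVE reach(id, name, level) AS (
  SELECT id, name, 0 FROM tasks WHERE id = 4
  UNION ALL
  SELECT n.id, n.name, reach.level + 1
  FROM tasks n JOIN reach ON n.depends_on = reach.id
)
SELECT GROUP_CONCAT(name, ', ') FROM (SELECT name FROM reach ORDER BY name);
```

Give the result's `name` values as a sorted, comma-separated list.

build, clean, deploy, package, release, scan, sign, verify

Base: id=4 (scan) at level 0.
Iteration 1: rows with depends_on in {4} -> release (id 7, level 1), clean (id 9, level 1), sign (id 11, level 1).
Iteration 2: rows with depends_on in {7,9,11} -> build (id 12, level 2), deploy (id 13, level 2), verify (id 14, level 2), package (id 15, level 2).
Iteration 3: no rows with depends_on in {12,13,14,15}; recursion stops.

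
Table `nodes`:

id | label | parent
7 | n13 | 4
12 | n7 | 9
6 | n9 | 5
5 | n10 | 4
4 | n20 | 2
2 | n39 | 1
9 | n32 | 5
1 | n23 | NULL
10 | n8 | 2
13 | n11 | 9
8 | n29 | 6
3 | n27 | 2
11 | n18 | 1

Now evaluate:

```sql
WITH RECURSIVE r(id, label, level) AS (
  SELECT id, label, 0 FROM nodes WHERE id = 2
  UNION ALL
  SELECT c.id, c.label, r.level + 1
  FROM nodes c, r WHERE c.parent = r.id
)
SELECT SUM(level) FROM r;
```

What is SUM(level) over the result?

Base: id=2 (n39) at level 0.
Iteration 1: rows with parent in {2} -> n27 (id 3, level 1), n20 (id 4, level 1), n8 (id 10, level 1).
Iteration 2: rows with parent in {3,4,10} -> n10 (id 5, level 2), n13 (id 7, level 2).
Iteration 3: rows with parent in {5,7} -> n9 (id 6, level 3), n32 (id 9, level 3).
Iteration 4: rows with parent in {6,9} -> n29 (id 8, level 4), n7 (id 12, level 4), n11 (id 13, level 4).
Iteration 5: no rows with parent in {8,12,13}; recursion stops.
SUM(level) = 0 + 1 + 1 + 1 + 2 + 2 + 3 + 3 + 4 + 4 + 4 = 25.

25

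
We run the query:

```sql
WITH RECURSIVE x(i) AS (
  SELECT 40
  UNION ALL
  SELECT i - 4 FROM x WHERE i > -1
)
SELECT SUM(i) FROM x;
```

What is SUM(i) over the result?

216

Base: i=40.
Iteration 1: 40 > -1 holds -> i = 40 - 4 = 36.
Iteration 2: 36 > -1 holds -> i = 36 - 4 = 32.
Iteration 3: 32 > -1 holds -> i = 32 - 4 = 28.
Iteration 4: 28 > -1 holds -> i = 28 - 4 = 24.
Iteration 5: 24 > -1 holds -> i = 24 - 4 = 20.
Iteration 6: 20 > -1 holds -> i = 20 - 4 = 16.
Iteration 7: 16 > -1 holds -> i = 16 - 4 = 12.
Iteration 8: 12 > -1 holds -> i = 12 - 4 = 8.
Iteration 9: 8 > -1 holds -> i = 8 - 4 = 4.
Iteration 10: 4 > -1 holds -> i = 4 - 4 = 0.
Iteration 11: 0 > -1 holds -> i = 0 - 4 = -4.
Iteration 12: -4 > -1 fails; recursion stops.
SUM(i) = 40 + 36 + 32 + 28 + 24 + 20 + 16 + 12 + 8 + 4 + 0 + -4 = 216.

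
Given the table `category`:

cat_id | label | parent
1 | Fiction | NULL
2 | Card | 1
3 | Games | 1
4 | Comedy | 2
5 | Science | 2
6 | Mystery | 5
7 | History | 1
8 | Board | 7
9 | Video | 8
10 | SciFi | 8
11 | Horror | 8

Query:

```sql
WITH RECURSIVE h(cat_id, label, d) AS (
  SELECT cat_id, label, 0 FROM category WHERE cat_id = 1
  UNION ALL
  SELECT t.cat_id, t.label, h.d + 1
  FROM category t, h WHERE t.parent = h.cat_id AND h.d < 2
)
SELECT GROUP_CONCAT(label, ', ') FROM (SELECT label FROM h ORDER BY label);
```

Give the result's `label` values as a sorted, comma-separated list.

Base: cat_id=1 (Fiction) at d 0.
Iteration 1: rows with parent in {1} -> Card (id 2, d 1), Games (id 3, d 1), History (id 7, d 1).
Iteration 2: rows with parent in {2,3,7} -> Comedy (id 4, d 2), Science (id 5, d 2), Board (id 8, d 2).
Iteration 3: d < 2 fails for all current rows; recursion stops.

Board, Card, Comedy, Fiction, Games, History, Science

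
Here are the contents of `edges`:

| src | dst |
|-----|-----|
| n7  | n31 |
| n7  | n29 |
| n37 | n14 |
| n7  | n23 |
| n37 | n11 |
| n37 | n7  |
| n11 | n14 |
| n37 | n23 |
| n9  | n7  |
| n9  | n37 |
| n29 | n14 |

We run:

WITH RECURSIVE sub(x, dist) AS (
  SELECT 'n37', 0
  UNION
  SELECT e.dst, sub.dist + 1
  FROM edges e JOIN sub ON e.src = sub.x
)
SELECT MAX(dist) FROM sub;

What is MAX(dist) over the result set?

3

Base: (n37, dist=0).
Iteration 1: edges from {n37} -> (n11, dist=1), (n14, dist=1), (n23, dist=1), (n7, dist=1).
Iteration 2: edges from {n11,n14,n23,n7} -> (n14, dist=2), (n23, dist=2), (n29, dist=2), (n31, dist=2).
Iteration 3: edges from {n14,n23,n29,n31} -> (n14, dist=3).
Iteration 4: no outgoing edges from {n14}; recursion stops.
dist values: 0, 1, 1, 1, 1, 2, 2, 2, 2, 3; the maximum is 3.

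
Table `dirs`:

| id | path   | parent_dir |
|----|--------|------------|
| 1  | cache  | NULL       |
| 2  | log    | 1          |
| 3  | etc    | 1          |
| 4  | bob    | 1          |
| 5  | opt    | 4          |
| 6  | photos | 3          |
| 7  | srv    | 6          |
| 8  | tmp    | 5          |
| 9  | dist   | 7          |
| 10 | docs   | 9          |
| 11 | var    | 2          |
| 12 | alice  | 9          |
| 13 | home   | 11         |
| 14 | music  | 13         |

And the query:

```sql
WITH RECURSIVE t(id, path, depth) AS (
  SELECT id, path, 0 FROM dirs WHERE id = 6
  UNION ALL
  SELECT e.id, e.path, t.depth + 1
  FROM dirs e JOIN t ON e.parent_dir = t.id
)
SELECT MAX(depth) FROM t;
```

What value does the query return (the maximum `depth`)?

Base: id=6 (photos) at depth 0.
Iteration 1: rows with parent_dir in {6} -> srv (id 7, depth 1).
Iteration 2: rows with parent_dir in {7} -> dist (id 9, depth 2).
Iteration 3: rows with parent_dir in {9} -> docs (id 10, depth 3), alice (id 12, depth 3).
Iteration 4: no rows with parent_dir in {10,12}; recursion stops.
depth values: 0, 1, 2, 3, 3; the maximum is 3.

3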